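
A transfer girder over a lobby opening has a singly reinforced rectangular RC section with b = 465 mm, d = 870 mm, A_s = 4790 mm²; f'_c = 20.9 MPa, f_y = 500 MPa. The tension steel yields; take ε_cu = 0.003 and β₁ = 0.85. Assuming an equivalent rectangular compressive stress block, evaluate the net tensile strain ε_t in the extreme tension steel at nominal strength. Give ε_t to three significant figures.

ε_t ≈ 0.00465

a = A_s f_y/(0.85 f'_c b) = 289.93 mm.
β₁ = 0.85, so c = a/β₁ = 289.93/0.85 = 341.09 mm.
From the linear strain diagram with ε_cu = 0.003: ε_t = 0.003 (d − c)/c = 0.003 × (870 − 341.09)/341.09 = 0.00465.
ε_t is between 0.004 and 0.005 — transition zone.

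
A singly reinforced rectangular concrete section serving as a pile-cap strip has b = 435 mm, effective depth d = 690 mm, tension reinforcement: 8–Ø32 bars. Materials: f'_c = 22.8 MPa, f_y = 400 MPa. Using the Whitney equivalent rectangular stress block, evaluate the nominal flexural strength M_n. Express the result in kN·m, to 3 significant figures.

A_s = 8 × 804 = 6432 mm².
T = A_s f_y = 6432 × 400 = 2572800 N = 2572.8 kN.
From C = T: a = T/(0.85 f'_c b) = 2572800/(0.85 × 22.8 × 435) = 305.18 mm.
M_n = T(d − a/2) = 2572.8 kN × (690 − 152.59) mm = 1382.65 kN·m.

M_n ≈ 1380 kN·m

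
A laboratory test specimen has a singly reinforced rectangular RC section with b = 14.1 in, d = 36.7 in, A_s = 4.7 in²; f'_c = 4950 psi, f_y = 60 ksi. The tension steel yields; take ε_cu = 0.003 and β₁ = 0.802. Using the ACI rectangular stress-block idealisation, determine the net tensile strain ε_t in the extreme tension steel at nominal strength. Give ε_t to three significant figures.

a = A_s f_y/(0.85 f'_c b) = 4.753 in.
β₁ = 0.802, so c = a/β₁ = 4.753/0.802 = 5.926 in.
From the linear strain diagram with ε_cu = 0.003: ε_t = 0.003 (d − c)/c = 0.003 × (36.7 − 5.926)/5.926 = 0.0156.
Since ε_t ≥ 0.005, the section is tension-controlled.

ε_t ≈ 0.0156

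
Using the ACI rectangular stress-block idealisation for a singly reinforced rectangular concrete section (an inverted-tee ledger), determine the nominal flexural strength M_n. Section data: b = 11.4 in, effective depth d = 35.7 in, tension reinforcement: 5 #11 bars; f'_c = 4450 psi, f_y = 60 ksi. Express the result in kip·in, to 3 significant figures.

M_n ≈ 14200 kip·in

A_s = 5 × 1.56 = 7.8 in².
T = A_s f_y = 7.8 × 60 = 468 kips.
a = T/(0.85 f'_c b) = 468/(0.85 × 4.45 × 11.4) = 10.853 in.
M_n = T(d − a/2) = 468 × (35.7 − 5.4265) = 14168.0 kip·in.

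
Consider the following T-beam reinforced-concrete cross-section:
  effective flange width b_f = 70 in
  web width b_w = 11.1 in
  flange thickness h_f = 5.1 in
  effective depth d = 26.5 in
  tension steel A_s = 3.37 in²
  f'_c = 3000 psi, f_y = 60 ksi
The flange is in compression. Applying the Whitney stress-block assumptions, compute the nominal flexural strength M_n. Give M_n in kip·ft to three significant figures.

M_n ≈ 437 kip·ft

Tension: T = A_s f_y = 3.37 × 60 = 202.2 kips.
Try a within the flange: a = T/(0.85 f'_c b_f) = 202.2/(0.85 × 3 × 70) = 1.133 in.
Since a = 1.133 ≤ h_f = 5.1 in, the stress block lies entirely in the flange; analyse as a rectangular beam of width b_f.
M_n = T(d − a/2) = 202.2 × (26.5 − 0.5665) = 5243.8 kip·in.
M_n = 5243.8/12 = 436.98 kip·ft.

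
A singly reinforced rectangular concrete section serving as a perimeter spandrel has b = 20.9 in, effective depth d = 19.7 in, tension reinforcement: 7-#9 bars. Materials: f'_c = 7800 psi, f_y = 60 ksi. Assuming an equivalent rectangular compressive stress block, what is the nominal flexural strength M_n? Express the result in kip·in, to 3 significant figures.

M_n ≈ 7640 kip·in

A_s = 7 × 1 = 7 in².
T = A_s f_y = 7 × 60 = 420 kips.
a = T/(0.85 f'_c b) = 420/(0.85 × 7.8 × 20.9) = 3.031 in.
M_n = T(d − a/2) = 420 × (19.7 − 1.5155) = 7637.5 kip·in.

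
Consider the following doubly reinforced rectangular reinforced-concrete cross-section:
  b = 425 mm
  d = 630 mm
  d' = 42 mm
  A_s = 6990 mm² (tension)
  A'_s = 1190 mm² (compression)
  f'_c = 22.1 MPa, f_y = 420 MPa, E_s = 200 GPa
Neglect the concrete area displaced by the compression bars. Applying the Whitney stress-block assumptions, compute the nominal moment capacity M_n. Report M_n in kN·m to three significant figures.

M_n ≈ 1460 kN·m

Assume both tension and compression steel yield.
Net tension couple steel: A_s − A'_s = 5800 mm².
a = (A_s − A'_s) f_y / (0.85 f'_c b) = 2436000/(0.85 × 22.1 × 425) = 305.12 mm.
c = a/β₁ = 305.12/0.85 = 358.96 mm; ε'_s = 0.003(c − d')/c = 0.0026 ≥ f_y/E_s = 0.0021, so compression steel does yield.
M_n = (A_s − A'_s) f_y (d − a/2) + A'_s f_y (d − d') = [2436000 × (630 − 152.56) + 499800 × (630 − 42)] × 10⁻⁶ = 1163.04 + 293.88 = 1456.92 kN·m.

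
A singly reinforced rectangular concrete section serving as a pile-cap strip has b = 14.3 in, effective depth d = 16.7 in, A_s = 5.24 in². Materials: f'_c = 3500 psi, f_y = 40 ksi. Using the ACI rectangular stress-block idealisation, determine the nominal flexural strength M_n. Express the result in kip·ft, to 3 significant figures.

M_n ≈ 249 kip·ft

T = A_s f_y = 5.24 × 40 = 209.6 kips.
a = T/(0.85 f'_c b) = 209.6/(0.85 × 3.5 × 14.3) = 4.927 in.
M_n = T(d − a/2) = 209.6 × (16.7 − 2.4635) = 2984.0 kip·in = 2984.0/12 = 248.67 kip·ft.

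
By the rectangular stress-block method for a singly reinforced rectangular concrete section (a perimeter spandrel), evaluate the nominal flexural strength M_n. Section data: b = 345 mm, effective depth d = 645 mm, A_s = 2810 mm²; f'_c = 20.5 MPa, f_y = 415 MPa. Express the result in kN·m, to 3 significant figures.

T = A_s f_y = 2810 × 415 = 1166150 N = 1166.15 kN.
From C = T: a = T/(0.85 f'_c b) = 1166150/(0.85 × 20.5 × 345) = 193.98 mm.
M_n = T(d − a/2) = 1166.15 kN × (645 − 96.99) mm = 639.06 kN·m.

M_n ≈ 639 kN·m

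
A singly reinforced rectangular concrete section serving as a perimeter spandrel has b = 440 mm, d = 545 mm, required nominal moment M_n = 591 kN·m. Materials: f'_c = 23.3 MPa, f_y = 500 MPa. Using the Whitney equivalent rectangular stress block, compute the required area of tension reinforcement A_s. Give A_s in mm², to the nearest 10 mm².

With M_n = 0.85 f'_c a b (d − a/2), solve the quadratic for a:
a = d − √(d² − 2M_n/(0.85 f'_c b)) = 545 − √(545² − 2 × 591×10⁶/(0.85 × 23.3 × 440)) = 143.27 mm.
A_s = 0.85 f'_c a b / f_y = 0.85 × 23.3 × 143.27 × 440 / 500 = 2497.0 mm².

A_s ≈ 2500 mm²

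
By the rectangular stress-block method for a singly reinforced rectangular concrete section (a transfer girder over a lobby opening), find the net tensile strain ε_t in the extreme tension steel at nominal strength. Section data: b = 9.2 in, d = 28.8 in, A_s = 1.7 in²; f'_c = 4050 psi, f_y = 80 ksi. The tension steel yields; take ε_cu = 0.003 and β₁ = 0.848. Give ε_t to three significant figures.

ε_t ≈ 0.0141

a = A_s f_y/(0.85 f'_c b) = 4.294 in.
β₁ = 0.848, so c = a/β₁ = 4.294/0.848 = 5.064 in.
From the linear strain diagram with ε_cu = 0.003: ε_t = 0.003 (d − c)/c = 0.003 × (28.8 − 5.064)/5.064 = 0.0141.
Since ε_t ≥ 0.005, the section is tension-controlled.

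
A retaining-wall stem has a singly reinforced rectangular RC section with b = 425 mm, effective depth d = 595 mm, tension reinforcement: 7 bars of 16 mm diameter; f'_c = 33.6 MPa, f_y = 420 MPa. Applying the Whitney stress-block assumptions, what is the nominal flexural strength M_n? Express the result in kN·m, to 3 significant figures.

A_s = 7 × 201 = 1407 mm².
T = A_s f_y = 1407 × 420 = 590940 N = 590.94 kN.
From C = T: a = T/(0.85 f'_c b) = 590940/(0.85 × 33.6 × 425) = 48.69 mm.
M_n = T(d − a/2) = 590.94 kN × (595 − 24.345) mm = 337.22 kN·m.

M_n ≈ 337 kN·m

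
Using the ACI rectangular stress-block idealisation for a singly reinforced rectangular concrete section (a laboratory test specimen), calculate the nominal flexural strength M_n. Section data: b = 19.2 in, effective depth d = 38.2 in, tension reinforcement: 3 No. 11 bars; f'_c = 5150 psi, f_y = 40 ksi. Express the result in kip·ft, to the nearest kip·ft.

A_s = 3 × 1.56 = 4.68 in².
T = A_s f_y = 4.68 × 40 = 187.2 kips.
a = T/(0.85 f'_c b) = 187.2/(0.85 × 5.15 × 19.2) = 2.227 in.
M_n = T(d − a/2) = 187.2 × (38.2 − 1.1135) = 6942.6 kip·in = 6942.6/12 = 578.55 kip·ft.

M_n ≈ 579 kip·ft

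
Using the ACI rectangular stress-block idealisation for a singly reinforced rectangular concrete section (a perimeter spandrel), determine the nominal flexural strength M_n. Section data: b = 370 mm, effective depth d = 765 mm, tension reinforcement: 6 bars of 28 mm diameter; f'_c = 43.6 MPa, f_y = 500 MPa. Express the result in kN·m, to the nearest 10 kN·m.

A_s = 6 × 616 = 3696 mm².
T = A_s f_y = 3696 × 500 = 1848000 N = 1848 kN.
From C = T: a = T/(0.85 f'_c b) = 1848000/(0.85 × 43.6 × 370) = 134.77 mm.
M_n = T(d − a/2) = 1848 kN × (765 − 67.385) mm = 1289.19 kN·m.

M_n ≈ 1290 kN·m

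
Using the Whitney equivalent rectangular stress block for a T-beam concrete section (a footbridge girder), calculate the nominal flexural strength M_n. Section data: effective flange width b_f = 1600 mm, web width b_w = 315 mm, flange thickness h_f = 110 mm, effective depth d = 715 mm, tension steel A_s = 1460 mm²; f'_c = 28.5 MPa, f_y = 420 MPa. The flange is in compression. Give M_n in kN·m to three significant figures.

M_n ≈ 434 kN·m

Tension: T = A_s f_y = 1460 × 420 = 613200 N.
Try a within the flange: a = T/(0.85 f'_c b_f) = 613200/(0.85 × 28.5 × 1600) = 15.82 mm.
Since a = 15.82 ≤ h_f = 110 mm, the stress block lies entirely in the flange; analyse as a rectangular beam of width b_f.
M_n = T(d − a/2) = 613200 × (715 − 7.91) = 433.59 × 10⁶ N·mm.
M_n = 433.59 kN·m.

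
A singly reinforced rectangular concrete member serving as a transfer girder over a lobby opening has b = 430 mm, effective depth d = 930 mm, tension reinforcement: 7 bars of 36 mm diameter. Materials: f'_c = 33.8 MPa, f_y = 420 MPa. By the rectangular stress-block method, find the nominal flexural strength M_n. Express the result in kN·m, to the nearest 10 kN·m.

A_s = 7 × 1018 = 7126 mm².
T = A_s f_y = 7126 × 420 = 2992920 N = 2992.92 kN.
From C = T: a = T/(0.85 f'_c b) = 2992920/(0.85 × 33.8 × 430) = 242.27 mm.
M_n = T(d − a/2) = 2992.92 kN × (930 − 121.135) mm = 2420.87 kN·m.

M_n ≈ 2420 kN·m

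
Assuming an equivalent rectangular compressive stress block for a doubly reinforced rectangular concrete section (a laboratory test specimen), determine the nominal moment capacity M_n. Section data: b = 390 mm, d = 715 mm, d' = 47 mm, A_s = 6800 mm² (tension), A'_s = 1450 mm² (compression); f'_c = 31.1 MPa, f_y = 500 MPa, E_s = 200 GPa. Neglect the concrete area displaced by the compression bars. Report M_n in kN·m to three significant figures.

M_n ≈ 2050 kN·m

Assume both tension and compression steel yield.
Net tension couple steel: A_s − A'_s = 5350 mm².
a = (A_s − A'_s) f_y / (0.85 f'_c b) = 2675000/(0.85 × 31.1 × 390) = 259.47 mm.
c = a/β₁ = 259.47/0.828 = 313.37 mm; ε'_s = 0.003(c − d')/c = 0.0026 ≥ f_y/E_s = 0.0025, so compression steel does yield.
M_n = (A_s − A'_s) f_y (d − a/2) + A'_s f_y (d − d') = [2675000 × (715 − 129.735) + 725000 × (715 − 47)] × 10⁻⁶ = 1565.58 + 484.30 = 2049.88 kN·m.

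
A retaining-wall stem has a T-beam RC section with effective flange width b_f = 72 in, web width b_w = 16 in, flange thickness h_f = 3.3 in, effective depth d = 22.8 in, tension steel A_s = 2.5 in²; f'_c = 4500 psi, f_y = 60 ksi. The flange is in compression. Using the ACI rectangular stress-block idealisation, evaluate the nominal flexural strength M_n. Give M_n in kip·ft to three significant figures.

M_n ≈ 282 kip·ft

Tension: T = A_s f_y = 2.5 × 60 = 150 kips.
Try a within the flange: a = T/(0.85 f'_c b_f) = 150/(0.85 × 4.5 × 72) = 0.545 in.
Since a = 0.545 ≤ h_f = 3.3 in, the stress block lies entirely in the flange; analyse as a rectangular beam of width b_f.
M_n = T(d − a/2) = 150 × (22.8 − 0.2725) = 3379.1 kip·in.
M_n = 3379.1/12 = 281.59 kip·ft.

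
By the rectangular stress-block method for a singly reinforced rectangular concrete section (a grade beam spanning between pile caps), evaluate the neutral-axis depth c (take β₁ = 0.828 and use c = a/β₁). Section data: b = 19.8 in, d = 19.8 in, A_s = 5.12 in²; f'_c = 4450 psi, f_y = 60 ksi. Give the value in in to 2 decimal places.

T = A_s f_y = 5.12 × 60 = 307.2 kips.
a = T/(0.85 f'_c b) = 307.2/(0.85 × 4.45 × 19.8) = 4.1018 in.
With β₁ = 0.828, c = a/β₁ = 4.1018/0.828 = 4.95 in.

c ≈ 4.95 in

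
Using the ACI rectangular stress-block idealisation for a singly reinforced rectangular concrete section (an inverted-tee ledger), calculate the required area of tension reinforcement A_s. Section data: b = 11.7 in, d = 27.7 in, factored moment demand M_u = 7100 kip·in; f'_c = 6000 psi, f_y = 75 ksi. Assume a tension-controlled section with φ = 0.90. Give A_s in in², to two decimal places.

M_n = M_u/φ = 7100/0.90 = 7888.89 kip·in.
From M_n = 0.85 f'_c a b (d − a/2):
a = d − √(d² − 2M_n/(0.85 f'_c b)) = 27.7 − √(27.7² − 2 × 7888.89/(0.85 × 6 × 11.7)) = 5.275 in.
A_s = 0.85 f'_c a b / f_y = 0.85 × 6 × 5.275 × 11.7 / 75 = 4.197 in².

A_s ≈ 4.20 in²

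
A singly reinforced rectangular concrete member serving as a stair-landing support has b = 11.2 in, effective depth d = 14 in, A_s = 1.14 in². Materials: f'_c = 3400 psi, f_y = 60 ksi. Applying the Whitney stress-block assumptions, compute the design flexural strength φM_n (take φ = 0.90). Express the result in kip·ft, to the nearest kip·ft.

T = A_s f_y = 1.14 × 60 = 68.4 kips.
a = T/(0.85 f'_c b) = 68.4/(0.85 × 3.4 × 11.2) = 2.113 in.
M_n = T(d − a/2) = 68.4 × (14 − 1.0565) = 885.3 kip·in = 885.3/12 = 73.78 kip·ft.
φM_n = 0.90 × 73.78 = 66.40 kip·ft.

φM_n ≈ 66 kip·ft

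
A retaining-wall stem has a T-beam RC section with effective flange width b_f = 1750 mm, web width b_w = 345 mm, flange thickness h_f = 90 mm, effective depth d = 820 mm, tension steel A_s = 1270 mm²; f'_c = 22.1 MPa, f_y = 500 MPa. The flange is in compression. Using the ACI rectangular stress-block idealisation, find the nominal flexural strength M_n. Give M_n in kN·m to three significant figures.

Tension: T = A_s f_y = 1270 × 500 = 635000 N.
Try a within the flange: a = T/(0.85 f'_c b_f) = 635000/(0.85 × 22.1 × 1750) = 19.32 mm.
Since a = 19.32 ≤ h_f = 90 mm, the stress block lies entirely in the flange; analyse as a rectangular beam of width b_f.
M_n = T(d − a/2) = 635000 × (820 − 9.66) = 514.57 × 10⁶ N·mm.
M_n = 514.57 kN·m.

M_n ≈ 515 kN·m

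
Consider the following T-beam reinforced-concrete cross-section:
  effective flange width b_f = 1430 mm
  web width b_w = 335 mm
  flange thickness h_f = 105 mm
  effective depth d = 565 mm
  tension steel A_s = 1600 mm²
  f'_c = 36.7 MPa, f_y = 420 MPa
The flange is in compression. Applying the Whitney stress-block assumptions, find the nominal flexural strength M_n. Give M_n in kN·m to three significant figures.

Tension: T = A_s f_y = 1600 × 420 = 672000 N.
Try a within the flange: a = T/(0.85 f'_c b_f) = 672000/(0.85 × 36.7 × 1430) = 15.06 mm.
Since a = 15.06 ≤ h_f = 105 mm, the stress block lies entirely in the flange; analyse as a rectangular beam of width b_f.
M_n = T(d − a/2) = 672000 × (565 − 7.53) = 374.62 × 10⁶ N·mm.
M_n = 374.62 kN·m.

M_n ≈ 375 kN·m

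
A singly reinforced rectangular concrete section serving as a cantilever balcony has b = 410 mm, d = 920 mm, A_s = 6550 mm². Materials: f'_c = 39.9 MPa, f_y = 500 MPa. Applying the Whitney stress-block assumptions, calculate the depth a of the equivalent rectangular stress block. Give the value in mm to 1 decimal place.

a ≈ 235.5 mm

T = A_s f_y = 6550 × 500 = 3275000 N = 3275 kN.
Setting C = 0.85 f'_c a b equal to T: a = 3275000/(0.85 × 39.9 × 410) = 235.5 mm.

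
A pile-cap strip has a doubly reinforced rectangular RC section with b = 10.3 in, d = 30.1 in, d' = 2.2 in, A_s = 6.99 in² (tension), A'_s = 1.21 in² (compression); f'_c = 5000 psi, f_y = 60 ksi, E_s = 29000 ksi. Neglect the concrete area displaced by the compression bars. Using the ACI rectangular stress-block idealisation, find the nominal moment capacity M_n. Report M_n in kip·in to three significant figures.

M_n ≈ 11100 kip·in

Assume both steels yield.
a = (A_s − A'_s) f_y/(0.85 f'_c b) = (6.99 − 1.21) × 60/(0.85 × 5 × 10.3) = 7.922 in.
c = a/β₁ = 7.922/0.8 = 9.903 in; ε'_s = 0.003(c − d')/c = 0.0023 ≥ ε_y = 0.0021, so the compression steel yields.
M_n = (A_s − A'_s) f_y (d − a/2) + A'_s f_y (d − d') = 346.8 × (30.1 − 3.961) + 72.6 × (30.1 − 2.2) = 9065.0 + 2025.5 = 11090.5 kip·in.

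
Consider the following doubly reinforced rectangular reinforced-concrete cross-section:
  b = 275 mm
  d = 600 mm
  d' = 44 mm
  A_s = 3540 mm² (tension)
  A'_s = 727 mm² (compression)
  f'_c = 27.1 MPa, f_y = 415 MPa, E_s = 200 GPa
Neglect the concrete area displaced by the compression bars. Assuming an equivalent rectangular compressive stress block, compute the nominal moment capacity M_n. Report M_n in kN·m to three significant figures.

Assume both tension and compression steel yield.
Net tension couple steel: A_s − A'_s = 2813 mm².
a = (A_s − A'_s) f_y / (0.85 f'_c b) = 1167395/(0.85 × 27.1 × 275) = 184.29 mm.
c = a/β₁ = 184.29/0.85 = 216.81 mm; ε'_s = 0.003(c − d')/c = 0.0024 ≥ f_y/E_s = 0.0021, so compression steel does yield.
M_n = (A_s − A'_s) f_y (d − a/2) + A'_s f_y (d − d') = [1167395 × (600 − 92.145) + 301705 × (600 − 44)] × 10⁻⁶ = 592.87 + 167.75 = 760.62 kN·m.

M_n ≈ 761 kN·m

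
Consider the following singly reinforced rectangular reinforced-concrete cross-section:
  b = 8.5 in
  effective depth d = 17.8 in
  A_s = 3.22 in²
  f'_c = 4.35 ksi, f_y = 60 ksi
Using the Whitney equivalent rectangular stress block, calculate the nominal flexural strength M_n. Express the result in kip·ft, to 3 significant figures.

T = A_s f_y = 3.22 × 60 = 193.2 kips.
a = T/(0.85 f'_c b) = 193.2/(0.85 × 4.35 × 8.5) = 6.147 in.
M_n = T(d − a/2) = 193.2 × (17.8 − 3.0735) = 2845.2 kip·in = 2845.2/12 = 237.10 kip·ft.

M_n ≈ 237 kip·ft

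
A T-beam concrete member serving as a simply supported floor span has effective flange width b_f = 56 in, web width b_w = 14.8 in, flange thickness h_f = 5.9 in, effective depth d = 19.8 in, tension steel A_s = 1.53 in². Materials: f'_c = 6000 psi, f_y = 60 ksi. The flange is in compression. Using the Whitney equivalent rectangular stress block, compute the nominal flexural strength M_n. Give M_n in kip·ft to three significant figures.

Tension: T = A_s f_y = 1.53 × 60 = 91.8 kips.
Try a within the flange: a = T/(0.85 f'_c b_f) = 91.8/(0.85 × 6 × 56) = 0.321 in.
Since a = 0.321 ≤ h_f = 5.9 in, the stress block lies entirely in the flange; analyse as a rectangular beam of width b_f.
M_n = T(d − a/2) = 91.8 × (19.8 − 0.1605) = 1802.9 kip·in.
M_n = 1802.9/12 = 150.24 kip·ft.

M_n ≈ 150 kip·ft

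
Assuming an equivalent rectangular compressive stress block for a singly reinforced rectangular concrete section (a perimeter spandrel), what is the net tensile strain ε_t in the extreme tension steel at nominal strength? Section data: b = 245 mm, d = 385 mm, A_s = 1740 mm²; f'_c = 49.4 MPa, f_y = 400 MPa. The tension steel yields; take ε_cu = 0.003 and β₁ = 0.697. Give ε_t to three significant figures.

a = A_s f_y/(0.85 f'_c b) = 67.65 mm.
β₁ = 0.697, so c = a/β₁ = 67.65/0.697 = 97.06 mm.
From the linear strain diagram with ε_cu = 0.003: ε_t = 0.003 (d − c)/c = 0.003 × (385 − 97.06)/97.06 = 0.00890.
Since ε_t ≥ 0.005, the section is tension-controlled.

ε_t ≈ 0.00890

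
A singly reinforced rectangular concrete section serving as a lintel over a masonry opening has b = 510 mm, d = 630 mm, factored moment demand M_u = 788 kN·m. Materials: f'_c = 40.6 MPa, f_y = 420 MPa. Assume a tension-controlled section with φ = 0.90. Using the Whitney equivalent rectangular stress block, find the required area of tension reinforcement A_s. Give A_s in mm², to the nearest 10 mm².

A_s ≈ 3550 mm²

M_n = M_u/φ = 788/0.90 = 875.556 kN·m.
With M_n = 0.85 f'_c a b (d − a/2), solve the quadratic for a:
a = d − √(d² − 2M_n/(0.85 f'_c b)) = 630 − √(630² − 2 × 875.556×10⁶/(0.85 × 40.6 × 510)) = 84.65 mm.
A_s = 0.85 f'_c a b / f_y = 0.85 × 40.6 × 84.65 × 510 / 420 = 3547.3 mm².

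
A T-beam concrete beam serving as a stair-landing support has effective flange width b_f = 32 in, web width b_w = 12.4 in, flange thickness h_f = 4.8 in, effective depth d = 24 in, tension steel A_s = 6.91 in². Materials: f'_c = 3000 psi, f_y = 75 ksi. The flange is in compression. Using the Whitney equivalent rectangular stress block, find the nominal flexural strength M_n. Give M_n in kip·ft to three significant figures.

M_n ≈ 886 kip·ft

Tension: T = A_s f_y = 6.91 × 75 = 518.25 kips.
Try a within the flange: a = T/(0.85 f'_c b_f) = 518.25/(0.85 × 3 × 32) = 6.351 in.
a = 6.351 > h_f = 4.8 in: the block extends into the web. Split into flange-overhang and web parts.
C_f = 0.85 f'_c (b_f − b_w) h_f = 0.85 × 3 × (32 − 12.4) × 4.8 = 239.9 kips.
Remaining web compression depth: a_w = (T − C_f)/(0.85 f'_c b_w) = (518.25 − 239.9)/(0.85 × 3 × 12.4) = 8.803 in.
M_n = C_f(d − h_f/2) + (T − C_f)(d − a_w/2) = 239.9 × (24 − 2.4) + 278.35 × (24 − 4.4015) = 5181.8 + 5455.2 = 10637.0 kip·in.
M_n = 10637.0/12 = 886.42 kip·ft.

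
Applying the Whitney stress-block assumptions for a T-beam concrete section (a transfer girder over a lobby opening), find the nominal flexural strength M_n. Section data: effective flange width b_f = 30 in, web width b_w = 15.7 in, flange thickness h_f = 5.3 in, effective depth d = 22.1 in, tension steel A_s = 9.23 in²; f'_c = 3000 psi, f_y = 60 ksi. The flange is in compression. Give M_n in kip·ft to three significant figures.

M_n ≈ 842 kip·ft

Tension: T = A_s f_y = 9.23 × 60 = 553.8 kips.
Try a within the flange: a = T/(0.85 f'_c b_f) = 553.8/(0.85 × 3 × 30) = 7.239 in.
a = 7.239 > h_f = 5.3 in: the block extends into the web. Split into flange-overhang and web parts.
C_f = 0.85 f'_c (b_f − b_w) h_f = 0.85 × 3 × (30 − 15.7) × 5.3 = 193.3 kips.
Remaining web compression depth: a_w = (T − C_f)/(0.85 f'_c b_w) = (553.8 − 193.3)/(0.85 × 3 × 15.7) = 9.005 in.
M_n = C_f(d − h_f/2) + (T − C_f)(d − a_w/2) = 193.3 × (22.1 − 2.65) + 360.5 × (22.1 − 4.5025) = 3759.7 + 6343.9 = 10103.6 kip·in.
M_n = 10103.6/12 = 841.97 kip·ft.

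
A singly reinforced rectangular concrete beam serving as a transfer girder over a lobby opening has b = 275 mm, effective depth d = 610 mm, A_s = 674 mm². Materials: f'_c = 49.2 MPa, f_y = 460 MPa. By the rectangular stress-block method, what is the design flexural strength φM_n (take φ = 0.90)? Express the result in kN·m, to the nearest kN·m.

φM_n ≈ 166 kN·m

T = A_s f_y = 674 × 460 = 310040 N = 310.04 kN.
From C = T: a = T/(0.85 f'_c b) = 310040/(0.85 × 49.2 × 275) = 26.96 mm.
M_n = T(d − a/2) = 310.04 kN × (610 − 13.48) mm = 184.95 kN·m.
φM_n = 0.90 × 184.95 = 166.46 kN·m.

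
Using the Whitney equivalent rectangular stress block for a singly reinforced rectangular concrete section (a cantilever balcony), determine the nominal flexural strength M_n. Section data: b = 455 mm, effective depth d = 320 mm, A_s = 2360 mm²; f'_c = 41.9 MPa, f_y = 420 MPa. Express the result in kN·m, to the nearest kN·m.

T = A_s f_y = 2360 × 420 = 991200 N = 991.2 kN.
From C = T: a = T/(0.85 f'_c b) = 991200/(0.85 × 41.9 × 455) = 61.17 mm.
M_n = T(d − a/2) = 991.2 kN × (320 − 30.585) mm = 286.87 kN·m.

M_n ≈ 287 kN·m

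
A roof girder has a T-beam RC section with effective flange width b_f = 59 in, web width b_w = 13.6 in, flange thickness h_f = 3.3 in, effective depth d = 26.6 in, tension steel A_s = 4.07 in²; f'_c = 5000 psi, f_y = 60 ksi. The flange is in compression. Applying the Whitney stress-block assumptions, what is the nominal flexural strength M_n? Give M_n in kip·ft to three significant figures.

Tension: T = A_s f_y = 4.07 × 60 = 244.2 kips.
Try a within the flange: a = T/(0.85 f'_c b_f) = 244.2/(0.85 × 5 × 59) = 0.974 in.
Since a = 0.974 ≤ h_f = 3.3 in, the stress block lies entirely in the flange; analyse as a rectangular beam of width b_f.
M_n = T(d − a/2) = 244.2 × (26.6 − 0.487) = 6376.8 kip·in.
M_n = 6376.8/12 = 531.40 kip·ft.

M_n ≈ 531 kip·ft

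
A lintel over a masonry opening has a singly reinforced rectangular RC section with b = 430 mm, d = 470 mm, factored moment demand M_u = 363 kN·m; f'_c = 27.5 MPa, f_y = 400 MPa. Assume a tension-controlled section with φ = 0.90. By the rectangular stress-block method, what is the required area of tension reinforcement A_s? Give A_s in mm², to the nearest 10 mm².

A_s ≈ 2390 mm²

M_n = M_u/φ = 363/0.90 = 403.333 kN·m.
With M_n = 0.85 f'_c a b (d − a/2), solve the quadratic for a:
a = d − √(d² − 2M_n/(0.85 f'_c b)) = 470 − √(470² − 2 × 403.333×10⁶/(0.85 × 27.5 × 430)) = 94.97 mm.
A_s = 0.85 f'_c a b / f_y = 0.85 × 27.5 × 94.97 × 430 / 400 = 2386.4 mm².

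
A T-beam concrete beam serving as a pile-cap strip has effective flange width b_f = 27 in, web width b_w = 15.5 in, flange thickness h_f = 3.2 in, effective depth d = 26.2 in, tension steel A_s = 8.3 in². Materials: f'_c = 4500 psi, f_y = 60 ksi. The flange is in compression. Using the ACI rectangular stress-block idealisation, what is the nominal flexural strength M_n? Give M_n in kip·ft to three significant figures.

M_n ≈ 979 kip·ft

Tension: T = A_s f_y = 8.3 × 60 = 498 kips.
Try a within the flange: a = T/(0.85 f'_c b_f) = 498/(0.85 × 4.5 × 27) = 4.822 in.
a = 4.822 > h_f = 3.2 in: the block extends into the web. Split into flange-overhang and web parts.
C_f = 0.85 f'_c (b_f − b_w) h_f = 0.85 × 4.5 × (27 − 15.5) × 3.2 = 140.8 kips.
Remaining web compression depth: a_w = (T − C_f)/(0.85 f'_c b_w) = (498 − 140.8)/(0.85 × 4.5 × 15.5) = 6.025 in.
M_n = C_f(d − h_f/2) + (T − C_f)(d − a_w/2) = 140.8 × (26.2 − 1.6) + 357.2 × (26.2 − 3.0125) = 3463.7 + 8282.6 = 11746.3 kip·in.
M_n = 11746.3/12 = 978.86 kip·ft.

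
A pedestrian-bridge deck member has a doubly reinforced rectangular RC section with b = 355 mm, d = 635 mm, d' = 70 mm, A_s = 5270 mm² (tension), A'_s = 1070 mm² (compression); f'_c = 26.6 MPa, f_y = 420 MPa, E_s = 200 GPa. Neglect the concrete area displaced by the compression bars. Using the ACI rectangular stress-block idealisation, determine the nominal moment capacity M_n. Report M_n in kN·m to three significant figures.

Assume both tension and compression steel yield.
Net tension couple steel: A_s − A'_s = 4200 mm².
a = (A_s − A'_s) f_y / (0.85 f'_c b) = 1764000/(0.85 × 26.6 × 355) = 219.77 mm.
c = a/β₁ = 219.77/0.85 = 258.55 mm; ε'_s = 0.003(c − d')/c = 0.0022 ≥ f_y/E_s = 0.0021, so compression steel does yield.
M_n = (A_s − A'_s) f_y (d − a/2) + A'_s f_y (d − d') = [1764000 × (635 − 109.885) + 449400 × (635 − 70)] × 10⁻⁶ = 926.30 + 253.91 = 1180.21 kN·m.

M_n ≈ 1180 kN·m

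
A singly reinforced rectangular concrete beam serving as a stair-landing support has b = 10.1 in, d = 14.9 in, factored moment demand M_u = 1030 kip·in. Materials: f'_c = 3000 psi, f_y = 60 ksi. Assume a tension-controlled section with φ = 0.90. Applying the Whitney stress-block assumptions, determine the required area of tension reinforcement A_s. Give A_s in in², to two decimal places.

M_n = M_u/φ = 1030/0.90 = 1144.44 kip·in.
From M_n = 0.85 f'_c a b (d − a/2):
a = d − √(d² − 2M_n/(0.85 f'_c b)) = 14.9 − √(14.9² − 2 × 1144.44/(0.85 × 3 × 10.1)) = 3.361 in.
A_s = 0.85 f'_c a b / f_y = 0.85 × 3 × 3.361 × 10.1 / 60 = 1.443 in².

A_s ≈ 1.44 in²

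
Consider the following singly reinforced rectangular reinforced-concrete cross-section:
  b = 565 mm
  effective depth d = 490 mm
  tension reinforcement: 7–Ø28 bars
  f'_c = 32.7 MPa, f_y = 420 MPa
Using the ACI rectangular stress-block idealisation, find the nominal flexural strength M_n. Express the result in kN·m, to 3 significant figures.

M_n ≈ 783 kN·m

A_s = 7 × 616 = 4312 mm².
T = A_s f_y = 4312 × 420 = 1811040 N = 1811.04 kN.
From C = T: a = T/(0.85 f'_c b) = 1811040/(0.85 × 32.7 × 565) = 115.32 mm.
M_n = T(d − a/2) = 1811.04 kN × (490 − 57.66) mm = 782.99 kN·m.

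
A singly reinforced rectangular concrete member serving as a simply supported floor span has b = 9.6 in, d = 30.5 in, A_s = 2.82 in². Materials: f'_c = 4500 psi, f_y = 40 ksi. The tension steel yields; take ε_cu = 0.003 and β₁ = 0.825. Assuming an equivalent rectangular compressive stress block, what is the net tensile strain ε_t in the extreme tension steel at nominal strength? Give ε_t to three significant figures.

a = A_s f_y/(0.85 f'_c b) = 3.072 in.
β₁ = 0.825, so c = a/β₁ = 3.072/0.825 = 3.724 in.
From the linear strain diagram with ε_cu = 0.003: ε_t = 0.003 (d − c)/c = 0.003 × (30.5 − 3.724)/3.724 = 0.0216.
Since ε_t ≥ 0.005, the section is tension-controlled.

ε_t ≈ 0.0216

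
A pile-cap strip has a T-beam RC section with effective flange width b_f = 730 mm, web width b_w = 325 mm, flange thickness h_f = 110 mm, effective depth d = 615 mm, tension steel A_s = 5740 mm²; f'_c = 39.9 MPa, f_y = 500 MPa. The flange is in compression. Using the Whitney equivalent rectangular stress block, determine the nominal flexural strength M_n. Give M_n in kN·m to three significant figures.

M_n ≈ 1600 kN·m

Tension: T = A_s f_y = 5740 × 500 = 2870000 N.
Try a within the flange: a = T/(0.85 f'_c b_f) = 2870000/(0.85 × 39.9 × 730) = 115.92 mm.
a = 115.92 > h_f = 110 mm: the block extends into the web. Split into flange-overhang and web parts.
C_f = 0.85 f'_c (b_f − b_w) h_f = 0.85 × 39.9 × (730 − 325) × 110 = 1510913 N.
Remaining web compression depth: a_w = (T − C_f)/(0.85 f'_c b_w) = (2870000 − 1510913)/(0.85 × 39.9 × 325) = 123.30 mm.
M_n = C_f(d − h_f/2) + (T − C_f)(d − a_w/2) = 1510913 × (615 − 55) + 1359087 × (615 − 61.65) = 846.11 + 752.05 = 1598.16 × 10⁶ N·mm.
M_n = 1598.16 kN·m.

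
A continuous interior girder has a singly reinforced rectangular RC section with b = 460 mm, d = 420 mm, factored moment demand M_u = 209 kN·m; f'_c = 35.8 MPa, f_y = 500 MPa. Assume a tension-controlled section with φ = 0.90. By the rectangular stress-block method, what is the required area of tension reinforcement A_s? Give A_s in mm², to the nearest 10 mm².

A_s ≈ 1160 mm²

M_n = M_u/φ = 209/0.90 = 232.222 kN·m.
With M_n = 0.85 f'_c a b (d − a/2), solve the quadratic for a:
a = d − √(d² − 2M_n/(0.85 f'_c b)) = 420 − √(420² − 2 × 232.222×10⁶/(0.85 × 35.8 × 460)) = 41.56 mm.
A_s = 0.85 f'_c a b / f_y = 0.85 × 35.8 × 41.56 × 460 / 500 = 1163.5 mm².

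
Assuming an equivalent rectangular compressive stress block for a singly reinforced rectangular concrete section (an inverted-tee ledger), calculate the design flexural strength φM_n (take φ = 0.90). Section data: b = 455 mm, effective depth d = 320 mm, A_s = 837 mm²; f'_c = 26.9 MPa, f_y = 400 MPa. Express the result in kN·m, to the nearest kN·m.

T = A_s f_y = 837 × 400 = 334800 N = 334.8 kN.
From C = T: a = T/(0.85 f'_c b) = 334800/(0.85 × 26.9 × 455) = 32.18 mm.
M_n = T(d − a/2) = 334.8 kN × (320 − 16.09) mm = 101.75 kN·m.
φM_n = 0.90 × 101.75 = 91.58 kN·m.

φM_n ≈ 92 kN·m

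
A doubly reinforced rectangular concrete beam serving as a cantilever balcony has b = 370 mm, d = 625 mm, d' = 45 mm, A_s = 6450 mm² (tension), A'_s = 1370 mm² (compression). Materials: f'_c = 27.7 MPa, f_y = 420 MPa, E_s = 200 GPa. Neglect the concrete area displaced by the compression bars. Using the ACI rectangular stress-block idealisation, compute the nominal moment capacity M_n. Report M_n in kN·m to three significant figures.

M_n ≈ 1410 kN·m

Assume both tension and compression steel yield.
Net tension couple steel: A_s − A'_s = 5080 mm².
a = (A_s − A'_s) f_y / (0.85 f'_c b) = 2133600/(0.85 × 27.7 × 370) = 244.91 mm.
c = a/β₁ = 244.91/0.85 = 288.13 mm; ε'_s = 0.003(c − d')/c = 0.0025 ≥ f_y/E_s = 0.0021, so compression steel does yield.
M_n = (A_s − A'_s) f_y (d − a/2) + A'_s f_y (d − d') = [2133600 × (625 − 122.455) + 575400 × (625 − 45)] × 10⁻⁶ = 1072.23 + 333.73 = 1405.96 kN·m.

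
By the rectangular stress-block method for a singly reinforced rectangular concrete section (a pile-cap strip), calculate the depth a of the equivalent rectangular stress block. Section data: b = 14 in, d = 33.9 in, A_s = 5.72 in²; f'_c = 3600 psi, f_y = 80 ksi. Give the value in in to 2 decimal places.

T = A_s f_y = 5.72 × 80 = 457.6 kips.
a = T/(0.85 f'_c b) = 457.6/(0.85 × 3.6 × 14) = 10.68 in.

a ≈ 10.68 in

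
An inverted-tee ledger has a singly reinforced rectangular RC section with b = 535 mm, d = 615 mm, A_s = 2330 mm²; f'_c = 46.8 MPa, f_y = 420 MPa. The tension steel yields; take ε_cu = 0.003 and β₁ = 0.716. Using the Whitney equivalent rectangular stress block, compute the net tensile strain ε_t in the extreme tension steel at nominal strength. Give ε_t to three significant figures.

ε_t ≈ 0.0257

a = A_s f_y/(0.85 f'_c b) = 45.98 mm.
β₁ = 0.716, so c = a/β₁ = 45.98/0.716 = 64.22 mm.
From the linear strain diagram with ε_cu = 0.003: ε_t = 0.003 (d − c)/c = 0.003 × (615 − 64.22)/64.22 = 0.0257.
Since ε_t ≥ 0.005, the section is tension-controlled.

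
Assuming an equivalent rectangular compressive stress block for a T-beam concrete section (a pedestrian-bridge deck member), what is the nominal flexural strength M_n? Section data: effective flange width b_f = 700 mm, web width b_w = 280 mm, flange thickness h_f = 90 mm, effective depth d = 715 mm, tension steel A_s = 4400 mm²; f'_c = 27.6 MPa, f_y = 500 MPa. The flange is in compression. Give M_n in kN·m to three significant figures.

M_n ≈ 1400 kN·m

Tension: T = A_s f_y = 4400 × 500 = 2200000 N.
Try a within the flange: a = T/(0.85 f'_c b_f) = 2200000/(0.85 × 27.6 × 700) = 133.97 mm.
a = 133.97 > h_f = 90 mm: the block extends into the web. Split into flange-overhang and web parts.
C_f = 0.85 f'_c (b_f − b_w) h_f = 0.85 × 27.6 × (700 − 280) × 90 = 886788 N.
Remaining web compression depth: a_w = (T − C_f)/(0.85 f'_c b_w) = (2200000 − 886788)/(0.85 × 27.6 × 280) = 199.92 mm.
M_n = C_f(d − h_f/2) + (T − C_f)(d − a_w/2) = 886788 × (715 − 45) + 1313212 × (715 − 99.96) = 594.15 + 807.68 = 1401.83 × 10⁶ N·mm.
M_n = 1401.83 kN·m.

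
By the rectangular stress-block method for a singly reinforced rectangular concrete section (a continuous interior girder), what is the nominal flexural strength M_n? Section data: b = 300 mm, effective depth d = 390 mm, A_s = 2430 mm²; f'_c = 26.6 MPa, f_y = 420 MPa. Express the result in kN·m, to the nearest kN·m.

M_n ≈ 321 kN·m

T = A_s f_y = 2430 × 420 = 1020600 N = 1020.6 kN.
From C = T: a = T/(0.85 f'_c b) = 1020600/(0.85 × 26.6 × 300) = 150.46 mm.
M_n = T(d − a/2) = 1020.6 kN × (390 − 75.23) mm = 321.25 kN·m.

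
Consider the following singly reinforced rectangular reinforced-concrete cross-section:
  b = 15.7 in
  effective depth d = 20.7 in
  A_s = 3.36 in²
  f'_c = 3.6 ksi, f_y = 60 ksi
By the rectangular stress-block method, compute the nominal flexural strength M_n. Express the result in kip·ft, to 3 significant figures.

M_n ≈ 313 kip·ft

T = A_s f_y = 3.36 × 60 = 201.6 kips.
a = T/(0.85 f'_c b) = 201.6/(0.85 × 3.6 × 15.7) = 4.196 in.
M_n = T(d − a/2) = 201.6 × (20.7 − 2.098) = 3750.2 kip·in = 3750.2/12 = 312.52 kip·ft.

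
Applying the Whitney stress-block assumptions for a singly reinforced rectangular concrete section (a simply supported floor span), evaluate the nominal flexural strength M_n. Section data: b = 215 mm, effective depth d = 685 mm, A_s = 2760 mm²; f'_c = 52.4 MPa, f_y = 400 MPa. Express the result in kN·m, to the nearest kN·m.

M_n ≈ 693 kN·m

T = A_s f_y = 2760 × 400 = 1104000 N = 1104 kN.
From C = T: a = T/(0.85 f'_c b) = 1104000/(0.85 × 52.4 × 215) = 115.29 mm.
M_n = T(d − a/2) = 1104 kN × (685 − 57.645) mm = 692.60 kN·m.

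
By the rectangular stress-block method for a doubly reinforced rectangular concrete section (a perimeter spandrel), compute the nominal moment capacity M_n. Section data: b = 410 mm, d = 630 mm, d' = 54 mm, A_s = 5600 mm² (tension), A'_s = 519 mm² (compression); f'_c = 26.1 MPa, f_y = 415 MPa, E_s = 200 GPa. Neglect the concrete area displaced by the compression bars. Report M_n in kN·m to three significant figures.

Assume both tension and compression steel yield.
Net tension couple steel: A_s − A'_s = 5081 mm².
a = (A_s − A'_s) f_y / (0.85 f'_c b) = 2108615/(0.85 × 26.1 × 410) = 231.82 mm.
c = a/β₁ = 231.82/0.85 = 272.73 mm; ε'_s = 0.003(c − d')/c = 0.0024 ≥ f_y/E_s = 0.0021, so compression steel does yield.
M_n = (A_s − A'_s) f_y (d − a/2) + A'_s f_y (d − d') = [2108615 × (630 − 115.91) + 215385 × (630 − 54)] × 10⁻⁶ = 1084.02 + 124.06 = 1208.08 kN·m.

M_n ≈ 1210 kN·m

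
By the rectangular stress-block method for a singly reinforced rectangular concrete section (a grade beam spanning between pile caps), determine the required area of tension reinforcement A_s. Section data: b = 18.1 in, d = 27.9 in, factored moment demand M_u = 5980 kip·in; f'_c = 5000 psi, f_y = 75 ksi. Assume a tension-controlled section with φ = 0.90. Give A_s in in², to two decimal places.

A_s ≈ 3.37 in²

M_n = M_u/φ = 5980/0.90 = 6644.44 kip·in.
From M_n = 0.85 f'_c a b (d − a/2):
a = d − √(d² − 2M_n/(0.85 f'_c b)) = 27.9 − √(27.9² − 2 × 6644.44/(0.85 × 5 × 18.1)) = 3.290 in.
A_s = 0.85 f'_c a b / f_y = 0.85 × 5 × 3.290 × 18.1 / 75 = 3.374 in².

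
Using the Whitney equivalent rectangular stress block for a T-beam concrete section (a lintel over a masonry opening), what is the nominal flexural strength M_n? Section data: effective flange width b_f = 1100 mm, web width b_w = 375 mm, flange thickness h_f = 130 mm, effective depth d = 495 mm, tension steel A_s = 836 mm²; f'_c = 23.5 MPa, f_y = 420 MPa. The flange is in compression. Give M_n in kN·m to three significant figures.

M_n ≈ 171 kN·m

Tension: T = A_s f_y = 836 × 420 = 351120 N.
Try a within the flange: a = T/(0.85 f'_c b_f) = 351120/(0.85 × 23.5 × 1100) = 15.98 mm.
Since a = 15.98 ≤ h_f = 130 mm, the stress block lies entirely in the flange; analyse as a rectangular beam of width b_f.
M_n = T(d − a/2) = 351120 × (495 − 7.99) = 171.00 × 10⁶ N·mm.
M_n = 171.00 kN·m.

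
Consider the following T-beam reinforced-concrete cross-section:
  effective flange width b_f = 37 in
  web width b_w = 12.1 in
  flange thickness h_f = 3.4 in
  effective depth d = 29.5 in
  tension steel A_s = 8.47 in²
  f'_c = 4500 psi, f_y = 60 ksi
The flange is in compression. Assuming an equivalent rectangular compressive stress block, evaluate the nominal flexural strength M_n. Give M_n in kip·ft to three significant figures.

Tension: T = A_s f_y = 8.47 × 60 = 508.2 kips.
Try a within the flange: a = T/(0.85 f'_c b_f) = 508.2/(0.85 × 4.5 × 37) = 3.591 in.
a = 3.591 > h_f = 3.4 in: the block extends into the web. Split into flange-overhang and web parts.
C_f = 0.85 f'_c (b_f − b_w) h_f = 0.85 × 4.5 × (37 − 12.1) × 3.4 = 323.8 kips.
Remaining web compression depth: a_w = (T − C_f)/(0.85 f'_c b_w) = (508.2 − 323.8)/(0.85 × 4.5 × 12.1) = 3.984 in.
M_n = C_f(d − h_f/2) + (T − C_f)(d − a_w/2) = 323.8 × (29.5 − 1.7) + 184.4 × (29.5 − 1.992) = 9001.6 + 5072.5 = 14074.1 kip·in.
M_n = 14074.1/12 = 1172.84 kip·ft.

M_n ≈ 1170 kip·ft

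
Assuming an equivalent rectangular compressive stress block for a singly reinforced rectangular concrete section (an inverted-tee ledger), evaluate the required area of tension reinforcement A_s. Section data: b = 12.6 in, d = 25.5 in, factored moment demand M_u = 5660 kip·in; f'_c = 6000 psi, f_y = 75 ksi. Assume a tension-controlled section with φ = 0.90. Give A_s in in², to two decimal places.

M_n = M_u/φ = 5660/0.90 = 6288.89 kip·in.
From M_n = 0.85 f'_c a b (d − a/2):
a = d − √(d² − 2M_n/(0.85 f'_c b)) = 25.5 − √(25.5² − 2 × 6288.89/(0.85 × 6 × 12.6)) = 4.181 in.
A_s = 0.85 f'_c a b / f_y = 0.85 × 6 × 4.181 × 12.6 / 75 = 3.582 in².

A_s ≈ 3.58 in²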